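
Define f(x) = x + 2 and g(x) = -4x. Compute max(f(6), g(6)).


8


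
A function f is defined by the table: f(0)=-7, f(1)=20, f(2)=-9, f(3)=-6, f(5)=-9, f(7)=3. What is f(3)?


Reading from the table at x = 3

-6


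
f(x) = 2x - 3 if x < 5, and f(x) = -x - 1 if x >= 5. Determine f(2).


2 satisfies x < 5
f(2) = 1

1


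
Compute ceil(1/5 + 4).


1/5 = 0.2
0.2 + 4 = 4.2
ceil(4.2) = 5

5


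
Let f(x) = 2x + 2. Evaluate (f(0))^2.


f(0) = 2
(2)^2 = 4

4


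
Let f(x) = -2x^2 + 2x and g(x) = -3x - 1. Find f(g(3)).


-220


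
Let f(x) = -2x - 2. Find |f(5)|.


f(5) = -12
|-12| = 12

12


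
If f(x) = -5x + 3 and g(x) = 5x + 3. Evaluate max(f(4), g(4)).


f(4) = -17
g(4) = 23
max = 23

23


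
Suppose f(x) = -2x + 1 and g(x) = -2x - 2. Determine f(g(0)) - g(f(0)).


9


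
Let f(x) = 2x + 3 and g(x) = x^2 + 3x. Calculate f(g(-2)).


g(-2) = -2
f(-2) = -1

-1


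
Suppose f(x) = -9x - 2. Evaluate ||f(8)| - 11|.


63


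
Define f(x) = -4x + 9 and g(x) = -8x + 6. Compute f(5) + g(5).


-45


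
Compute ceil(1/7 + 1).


2


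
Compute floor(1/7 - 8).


1/7 = 0.1429
0.1429 - 8 = -7.8571
floor(-7.8571) = -8

-8


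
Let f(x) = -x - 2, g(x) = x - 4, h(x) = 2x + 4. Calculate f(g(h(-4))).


6


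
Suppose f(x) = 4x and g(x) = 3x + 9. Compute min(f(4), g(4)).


f(4) = 16
g(4) = 21
min = 16

16


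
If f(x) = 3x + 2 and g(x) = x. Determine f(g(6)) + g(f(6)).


40


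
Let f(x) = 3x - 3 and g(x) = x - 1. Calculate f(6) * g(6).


f(6) = 15
g(6) = 5
Product = 75

75


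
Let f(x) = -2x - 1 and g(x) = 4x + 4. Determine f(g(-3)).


g(-3) = -8
f(-8) = 15

15


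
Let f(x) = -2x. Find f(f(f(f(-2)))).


f(-2) = 4
f(4) = -8
f(-8) = 16
f(16) = -32

-32


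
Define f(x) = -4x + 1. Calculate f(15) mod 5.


f(15) = -59
-59 mod 5 = 1

1


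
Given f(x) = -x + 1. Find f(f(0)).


f(0) = 1
f(1) = 0

0


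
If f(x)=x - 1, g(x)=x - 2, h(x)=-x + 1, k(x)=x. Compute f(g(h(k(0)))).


k(0) = 0
h(0) = 1
g(1) = -1
f(-1) = -2

-2


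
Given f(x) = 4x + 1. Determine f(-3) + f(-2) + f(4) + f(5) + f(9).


57


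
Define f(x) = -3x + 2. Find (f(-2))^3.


f(-2) = 8
(8)^3 = 512

512


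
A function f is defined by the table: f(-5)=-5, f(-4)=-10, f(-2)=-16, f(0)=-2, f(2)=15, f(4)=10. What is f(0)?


-2


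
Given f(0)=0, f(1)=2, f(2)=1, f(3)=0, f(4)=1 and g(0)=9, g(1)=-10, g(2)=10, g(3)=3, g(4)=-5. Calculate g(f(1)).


10


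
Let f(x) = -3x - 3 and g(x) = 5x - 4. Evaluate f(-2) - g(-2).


17


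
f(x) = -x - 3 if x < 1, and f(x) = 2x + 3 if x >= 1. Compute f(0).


0 satisfies x < 1
f(0) = -3

-3


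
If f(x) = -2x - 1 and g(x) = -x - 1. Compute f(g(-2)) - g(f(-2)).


f(g(-2)) = -3
g(f(-2)) = -4
Difference = 1

1


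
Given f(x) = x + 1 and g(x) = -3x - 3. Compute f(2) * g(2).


f(2) = 3
g(2) = -9
Product = -27

-27


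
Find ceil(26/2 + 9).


26/2 = 13
13 + 9 = 22
ceil(22) = 22

22


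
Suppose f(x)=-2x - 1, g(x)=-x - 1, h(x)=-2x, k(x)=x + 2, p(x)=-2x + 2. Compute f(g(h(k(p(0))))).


p(0) = 2
k(2) = 4
h(4) = -8
g(-8) = 7
f(7) = -15

-15


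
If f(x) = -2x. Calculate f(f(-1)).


f(-1) = 2
f(2) = -4

-4


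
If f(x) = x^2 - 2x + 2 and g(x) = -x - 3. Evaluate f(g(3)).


g(3) = -6
f(-6) = 1*(-6)^2 - 2*(-6) + 2 = 50

50


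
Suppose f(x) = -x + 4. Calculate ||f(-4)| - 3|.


f(-4) = 8
|8| = 8
|8 - 3| = 5

5


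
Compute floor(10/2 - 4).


10/2 = 5
5 - 4 = 1
floor(1) = 1

1


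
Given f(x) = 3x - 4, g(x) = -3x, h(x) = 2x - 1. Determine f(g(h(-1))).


h(-1) = -3
g(-3) = 9
f(9) = 23

23


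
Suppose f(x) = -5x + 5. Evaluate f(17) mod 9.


f(17) = -80
-80 mod 9 = 1

1


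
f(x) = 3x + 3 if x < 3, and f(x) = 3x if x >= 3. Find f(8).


24


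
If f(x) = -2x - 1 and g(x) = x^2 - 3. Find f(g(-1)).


g(-1) = -2
f(-2) = 3

3


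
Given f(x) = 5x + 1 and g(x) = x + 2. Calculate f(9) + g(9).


f(9) = 46
g(9) = 11
Sum = 57

57


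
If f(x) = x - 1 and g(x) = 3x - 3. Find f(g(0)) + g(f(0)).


-10


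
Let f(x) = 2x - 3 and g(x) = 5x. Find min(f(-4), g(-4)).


f(-4) = -11
g(-4) = -20
min = -20

-20


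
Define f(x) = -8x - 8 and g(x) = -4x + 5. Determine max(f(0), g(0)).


f(0) = -8
g(0) = 5
max = 5

5


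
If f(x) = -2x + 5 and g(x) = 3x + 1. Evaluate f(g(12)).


g(12) = 37
f(37) = -69

-69


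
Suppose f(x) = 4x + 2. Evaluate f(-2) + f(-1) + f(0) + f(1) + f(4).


f(-2) = -6
f(-1) = -2
f(0) = 2
f(1) = 6
f(4) = 18
Sum = 18

18


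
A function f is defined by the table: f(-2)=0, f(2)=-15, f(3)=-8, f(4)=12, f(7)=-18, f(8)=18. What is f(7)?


Reading from the table at x = 7

-18


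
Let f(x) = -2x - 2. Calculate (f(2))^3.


f(2) = -6
(-6)^3 = -216

-216


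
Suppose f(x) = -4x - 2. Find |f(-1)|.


f(-1) = 2
|2| = 2

2


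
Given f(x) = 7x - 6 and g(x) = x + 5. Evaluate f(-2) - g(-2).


-23


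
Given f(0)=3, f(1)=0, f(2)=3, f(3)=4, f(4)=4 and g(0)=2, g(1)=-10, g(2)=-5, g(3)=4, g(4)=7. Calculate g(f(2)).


f(2) = 3
g(3) = 4

4


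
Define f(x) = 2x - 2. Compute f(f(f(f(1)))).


f(1) = 0
f(0) = -2
f(-2) = -6
f(-6) = -14

-14


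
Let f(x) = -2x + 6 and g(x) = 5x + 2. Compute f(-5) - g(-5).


f(-5) = 16
g(-5) = -23
Difference = 39

39


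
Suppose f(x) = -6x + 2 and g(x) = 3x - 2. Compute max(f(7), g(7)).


f(7) = -40
g(7) = 19
max = 19

19


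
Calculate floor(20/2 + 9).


20/2 = 10
10 + 9 = 19
floor(19) = 19

19


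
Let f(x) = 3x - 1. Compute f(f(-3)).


f(-3) = -10
f(-10) = -31

-31


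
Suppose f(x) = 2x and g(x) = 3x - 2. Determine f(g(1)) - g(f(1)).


f(g(1)) = 2
g(f(1)) = 4
Difference = -2

-2


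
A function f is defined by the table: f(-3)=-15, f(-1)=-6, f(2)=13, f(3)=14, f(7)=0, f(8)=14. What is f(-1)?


Reading from the table at x = -1

-6


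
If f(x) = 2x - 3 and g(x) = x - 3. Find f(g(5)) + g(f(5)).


5


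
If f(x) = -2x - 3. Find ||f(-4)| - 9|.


4


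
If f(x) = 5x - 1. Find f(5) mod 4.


f(5) = 24
24 mod 4 = 0

0


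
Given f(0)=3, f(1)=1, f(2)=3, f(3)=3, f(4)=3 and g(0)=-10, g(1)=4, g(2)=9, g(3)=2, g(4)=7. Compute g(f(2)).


f(2) = 3
g(3) = 2

2


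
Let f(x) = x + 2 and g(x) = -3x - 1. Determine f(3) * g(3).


f(3) = 5
g(3) = -10
Product = -50

-50


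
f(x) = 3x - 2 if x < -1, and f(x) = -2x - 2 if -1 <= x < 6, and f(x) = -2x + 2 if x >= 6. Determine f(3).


3 satisfies -1 <= x < 6
f(3) = -8

-8


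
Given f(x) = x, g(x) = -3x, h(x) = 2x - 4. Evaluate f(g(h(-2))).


h(-2) = -8
g(-8) = 24
f(24) = 24

24


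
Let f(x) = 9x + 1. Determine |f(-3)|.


f(-3) = -26
|-26| = 26

26


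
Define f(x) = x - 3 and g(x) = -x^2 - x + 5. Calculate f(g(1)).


g(1) = 3
f(3) = 0

0


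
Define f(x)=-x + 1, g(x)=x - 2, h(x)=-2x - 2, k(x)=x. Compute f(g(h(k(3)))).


k(3) = 3
h(3) = -8
g(-8) = -10
f(-10) = 11

11


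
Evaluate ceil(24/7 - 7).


24/7 = 3.4286
3.4286 - 7 = -3.5714
ceil(-3.5714) = -3

-3


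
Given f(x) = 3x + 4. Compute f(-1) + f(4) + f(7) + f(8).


f(-1) = 1
f(4) = 16
f(7) = 25
f(8) = 28
Sum = 70

70


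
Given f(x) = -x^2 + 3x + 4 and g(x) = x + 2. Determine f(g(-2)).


g(-2) = 0
f(0) = (-1)*(0)^2 + 3*(0) + 4 = 4

4


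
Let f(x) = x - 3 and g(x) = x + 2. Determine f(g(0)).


-1


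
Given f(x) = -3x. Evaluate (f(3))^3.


f(3) = -9
(-9)^3 = -729

-729


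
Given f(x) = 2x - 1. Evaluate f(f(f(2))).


f(2) = 3
f(3) = 5
f(5) = 9

9


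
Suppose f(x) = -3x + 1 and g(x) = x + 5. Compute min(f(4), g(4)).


f(4) = -11
g(4) = 9
min = -11

-11


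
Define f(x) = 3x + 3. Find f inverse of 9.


Solve 3x + 3 = 9
x = (9 - 3) / 3 = 2

2


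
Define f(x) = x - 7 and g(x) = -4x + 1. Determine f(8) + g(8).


-30


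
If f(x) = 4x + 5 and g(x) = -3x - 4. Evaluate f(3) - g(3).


f(3) = 17
g(3) = -13
Difference = 30

30


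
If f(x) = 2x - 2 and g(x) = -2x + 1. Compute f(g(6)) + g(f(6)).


f(g(6)) = -24
g(f(6)) = -19
Sum = -43

-43


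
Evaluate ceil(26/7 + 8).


26/7 = 3.7143
3.7143 + 8 = 11.7143
ceil(11.7143) = 12

12


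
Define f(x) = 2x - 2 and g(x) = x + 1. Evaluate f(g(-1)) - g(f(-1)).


f(g(-1)) = -2
g(f(-1)) = -3
Difference = 1

1


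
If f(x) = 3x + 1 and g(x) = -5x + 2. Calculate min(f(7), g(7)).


f(7) = 22
g(7) = -33
min = -33

-33


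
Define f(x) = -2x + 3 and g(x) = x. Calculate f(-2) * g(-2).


-14


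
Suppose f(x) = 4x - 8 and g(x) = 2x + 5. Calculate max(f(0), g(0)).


f(0) = -8
g(0) = 5
max = 5

5


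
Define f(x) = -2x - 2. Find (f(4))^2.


f(4) = -10
(-10)^2 = 100

100


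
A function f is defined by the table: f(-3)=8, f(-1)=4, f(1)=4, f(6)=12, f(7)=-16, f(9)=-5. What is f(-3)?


Reading from the table at x = -3

8


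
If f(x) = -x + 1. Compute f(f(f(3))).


f(3) = -2
f(-2) = 3
f(3) = -2

-2


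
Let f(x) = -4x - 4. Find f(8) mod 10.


4


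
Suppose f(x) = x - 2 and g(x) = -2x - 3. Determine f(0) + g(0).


f(0) = -2
g(0) = -3
Sum = -5

-5


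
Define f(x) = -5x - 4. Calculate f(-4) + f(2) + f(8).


f(-4) = 16
f(2) = -14
f(8) = -44
Sum = -42

-42


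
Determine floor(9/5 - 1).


9/5 = 1.8
1.8 - 1 = 0.8
floor(0.8) = 0

0


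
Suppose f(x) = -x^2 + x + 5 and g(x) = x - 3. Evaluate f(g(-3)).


-37


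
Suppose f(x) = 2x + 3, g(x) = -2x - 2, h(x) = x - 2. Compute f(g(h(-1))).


h(-1) = -3
g(-3) = 4
f(4) = 11

11


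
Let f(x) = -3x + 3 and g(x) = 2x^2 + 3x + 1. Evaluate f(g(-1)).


g(-1) = 0
f(0) = 3

3


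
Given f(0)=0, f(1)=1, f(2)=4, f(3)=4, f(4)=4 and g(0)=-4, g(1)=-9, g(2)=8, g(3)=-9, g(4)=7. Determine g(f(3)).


f(3) = 4
g(4) = 7

7


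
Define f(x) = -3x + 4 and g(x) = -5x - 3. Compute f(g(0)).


g(0) = -3
f(-3) = 13

13


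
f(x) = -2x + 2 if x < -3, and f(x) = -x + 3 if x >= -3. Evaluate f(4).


4 satisfies x >= -3
f(4) = -1

-1


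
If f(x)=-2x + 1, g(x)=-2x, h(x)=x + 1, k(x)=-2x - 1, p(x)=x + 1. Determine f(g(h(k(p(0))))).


p(0) = 1
k(1) = -3
h(-3) = -2
g(-2) = 4
f(4) = -7

-7


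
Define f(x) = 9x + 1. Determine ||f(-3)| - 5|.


f(-3) = -26
|-26| = 26
|26 - 5| = 21

21


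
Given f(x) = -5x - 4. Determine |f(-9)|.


f(-9) = 41
|41| = 41

41


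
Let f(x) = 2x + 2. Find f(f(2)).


f(2) = 6
f(6) = 14

14


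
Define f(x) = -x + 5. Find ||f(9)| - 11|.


7


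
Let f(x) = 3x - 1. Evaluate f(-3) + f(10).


f(-3) = -10
f(10) = 29
Sum = 19

19


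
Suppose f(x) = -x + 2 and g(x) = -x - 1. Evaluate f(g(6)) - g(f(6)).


f(g(6)) = 9
g(f(6)) = 3
Difference = 6

6


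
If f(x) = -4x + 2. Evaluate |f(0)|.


f(0) = 2
|2| = 2

2


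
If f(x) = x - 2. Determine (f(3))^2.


f(3) = 1
(1)^2 = 1

1


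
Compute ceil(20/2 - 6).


20/2 = 10
10 - 6 = 4
ceil(4) = 4

4


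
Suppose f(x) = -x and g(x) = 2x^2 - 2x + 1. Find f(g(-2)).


-13


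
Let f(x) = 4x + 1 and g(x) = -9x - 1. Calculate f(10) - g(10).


f(10) = 41
g(10) = -91
Difference = 132

132


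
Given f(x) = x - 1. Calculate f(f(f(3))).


f(3) = 2
f(2) = 1
f(1) = 0

0


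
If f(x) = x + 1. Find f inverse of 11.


Solve x + 1 = 11
x = (11 - 1) / 1 = 10

10


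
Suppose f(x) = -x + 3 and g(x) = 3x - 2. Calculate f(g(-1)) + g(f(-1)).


f(g(-1)) = 8
g(f(-1)) = 10
Sum = 18

18


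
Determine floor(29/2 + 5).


19


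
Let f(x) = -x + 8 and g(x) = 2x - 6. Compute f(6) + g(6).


f(6) = 2
g(6) = 6
Sum = 8

8


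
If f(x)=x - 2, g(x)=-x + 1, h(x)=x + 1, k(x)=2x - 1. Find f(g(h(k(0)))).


k(0) = -1
h(-1) = 0
g(0) = 1
f(1) = -1

-1


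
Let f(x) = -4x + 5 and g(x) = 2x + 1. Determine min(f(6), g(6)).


f(6) = -19
g(6) = 13
min = -19

-19


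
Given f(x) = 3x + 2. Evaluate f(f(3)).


f(3) = 11
f(11) = 35

35


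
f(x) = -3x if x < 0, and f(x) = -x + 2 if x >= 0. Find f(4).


-2


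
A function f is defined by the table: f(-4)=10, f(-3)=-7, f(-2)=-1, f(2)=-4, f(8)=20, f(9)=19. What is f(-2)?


Reading from the table at x = -2

-1


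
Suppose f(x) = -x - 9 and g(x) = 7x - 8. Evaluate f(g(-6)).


g(-6) = -50
f(-50) = 41

41


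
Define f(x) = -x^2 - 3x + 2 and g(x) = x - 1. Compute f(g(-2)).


2


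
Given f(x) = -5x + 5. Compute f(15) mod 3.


f(15) = -70
-70 mod 3 = 2

2


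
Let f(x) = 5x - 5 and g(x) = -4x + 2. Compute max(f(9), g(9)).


f(9) = 40
g(9) = -34
max = 40

40


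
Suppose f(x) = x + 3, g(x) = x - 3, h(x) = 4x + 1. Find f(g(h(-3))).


h(-3) = -11
g(-11) = -14
f(-14) = -11

-11


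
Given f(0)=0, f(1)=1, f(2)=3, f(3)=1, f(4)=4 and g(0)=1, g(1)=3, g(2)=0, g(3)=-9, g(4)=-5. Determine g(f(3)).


f(3) = 1
g(1) = 3

3


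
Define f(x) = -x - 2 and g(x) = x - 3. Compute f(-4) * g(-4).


f(-4) = 2
g(-4) = -7
Product = -14

-14


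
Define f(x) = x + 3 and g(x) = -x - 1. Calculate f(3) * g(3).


f(3) = 6
g(3) = -4
Product = -24

-24


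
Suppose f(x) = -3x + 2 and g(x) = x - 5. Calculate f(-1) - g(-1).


11


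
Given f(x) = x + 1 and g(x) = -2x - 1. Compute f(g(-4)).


g(-4) = 7
f(7) = 8

8


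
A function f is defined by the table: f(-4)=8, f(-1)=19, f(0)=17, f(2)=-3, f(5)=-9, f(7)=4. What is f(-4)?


8


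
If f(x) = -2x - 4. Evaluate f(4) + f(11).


f(4) = -12
f(11) = -26
Sum = -38

-38


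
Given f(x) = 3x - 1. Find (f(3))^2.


f(3) = 8
(8)^2 = 64

64


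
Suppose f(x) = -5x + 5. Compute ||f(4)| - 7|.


f(4) = -15
|-15| = 15
|15 - 7| = 8

8


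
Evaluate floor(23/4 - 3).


23/4 = 5.75
5.75 - 3 = 2.75
floor(2.75) = 2

2


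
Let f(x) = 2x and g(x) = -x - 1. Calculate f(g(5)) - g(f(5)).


f(g(5)) = -12
g(f(5)) = -11
Difference = -1

-1


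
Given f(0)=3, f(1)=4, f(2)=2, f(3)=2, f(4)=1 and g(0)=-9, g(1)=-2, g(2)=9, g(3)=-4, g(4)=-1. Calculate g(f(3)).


f(3) = 2
g(2) = 9

9


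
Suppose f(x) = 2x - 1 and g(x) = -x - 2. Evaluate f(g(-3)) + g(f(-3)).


f(g(-3)) = 1
g(f(-3)) = 5
Sum = 6

6


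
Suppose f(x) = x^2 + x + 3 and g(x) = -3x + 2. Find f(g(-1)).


g(-1) = 5
f(5) = 1*(5)^2 + 1*(5) + 3 = 33

33


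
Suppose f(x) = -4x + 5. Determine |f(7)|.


23


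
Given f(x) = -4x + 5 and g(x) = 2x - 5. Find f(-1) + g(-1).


f(-1) = 9
g(-1) = -7
Sum = 2

2


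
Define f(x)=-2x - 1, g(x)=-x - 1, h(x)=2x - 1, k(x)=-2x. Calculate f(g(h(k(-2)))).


k(-2) = 4
h(4) = 7
g(7) = -8
f(-8) = 15

15


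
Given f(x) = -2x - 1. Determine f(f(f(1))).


f(1) = -3
f(-3) = 5
f(5) = -11

-11


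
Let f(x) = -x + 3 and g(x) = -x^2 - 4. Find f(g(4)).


g(4) = -20
f(-20) = 23

23


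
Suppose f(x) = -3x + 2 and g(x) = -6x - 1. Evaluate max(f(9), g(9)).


f(9) = -25
g(9) = -55
max = -25

-25


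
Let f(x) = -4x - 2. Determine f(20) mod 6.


2


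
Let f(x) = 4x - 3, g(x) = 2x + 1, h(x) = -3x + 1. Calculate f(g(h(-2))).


h(-2) = 7
g(7) = 15
f(15) = 57

57


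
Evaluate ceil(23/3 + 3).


11


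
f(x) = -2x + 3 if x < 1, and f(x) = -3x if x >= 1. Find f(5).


5 satisfies x >= 1
f(5) = -15

-15


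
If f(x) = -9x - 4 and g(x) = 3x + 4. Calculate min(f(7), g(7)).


f(7) = -67
g(7) = 25
min = -67

-67


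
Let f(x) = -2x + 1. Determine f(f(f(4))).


f(4) = -7
f(-7) = 15
f(15) = -29

-29


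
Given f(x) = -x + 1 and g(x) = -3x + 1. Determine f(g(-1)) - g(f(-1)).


f(g(-1)) = -3
g(f(-1)) = -5
Difference = 2

2


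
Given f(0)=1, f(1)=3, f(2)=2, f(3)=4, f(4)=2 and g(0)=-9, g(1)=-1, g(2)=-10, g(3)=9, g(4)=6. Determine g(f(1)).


f(1) = 3
g(3) = 9

9


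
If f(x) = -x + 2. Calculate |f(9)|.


f(9) = -7
|-7| = 7

7


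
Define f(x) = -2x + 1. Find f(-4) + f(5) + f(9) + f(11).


f(-4) = 9
f(5) = -9
f(9) = -17
f(11) = -21
Sum = -38

-38


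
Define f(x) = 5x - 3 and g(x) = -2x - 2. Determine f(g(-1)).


g(-1) = 0
f(0) = -3

-3


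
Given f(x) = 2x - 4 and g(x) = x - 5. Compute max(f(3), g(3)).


f(3) = 2
g(3) = -2
max = 2

2


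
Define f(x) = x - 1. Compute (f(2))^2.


f(2) = 1
(1)^2 = 1

1


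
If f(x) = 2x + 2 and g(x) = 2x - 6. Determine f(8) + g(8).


f(8) = 18
g(8) = 10
Sum = 28

28


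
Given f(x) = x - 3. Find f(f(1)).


f(1) = -2
f(-2) = -5

-5


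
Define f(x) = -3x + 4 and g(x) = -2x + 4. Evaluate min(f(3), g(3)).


f(3) = -5
g(3) = -2
min = -5

-5


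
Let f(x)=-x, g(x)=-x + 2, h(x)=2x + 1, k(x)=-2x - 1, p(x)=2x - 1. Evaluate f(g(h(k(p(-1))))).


p(-1) = -3
k(-3) = 5
h(5) = 11
g(11) = -9
f(-9) = 9

9


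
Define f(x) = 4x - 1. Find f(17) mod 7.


f(17) = 67
67 mod 7 = 4

4


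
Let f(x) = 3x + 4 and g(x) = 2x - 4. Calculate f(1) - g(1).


f(1) = 7
g(1) = -2
Difference = 9

9


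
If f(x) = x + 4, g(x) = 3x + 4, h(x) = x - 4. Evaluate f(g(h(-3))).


h(-3) = -7
g(-7) = -17
f(-17) = -13

-13


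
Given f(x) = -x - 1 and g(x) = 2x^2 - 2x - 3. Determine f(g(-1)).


g(-1) = 1
f(1) = -2

-2


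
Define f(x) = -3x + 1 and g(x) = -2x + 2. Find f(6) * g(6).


f(6) = -17
g(6) = -10
Product = 170

170


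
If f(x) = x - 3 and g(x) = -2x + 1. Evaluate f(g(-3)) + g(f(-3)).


f(g(-3)) = 4
g(f(-3)) = 13
Sum = 17

17


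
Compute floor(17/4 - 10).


-6


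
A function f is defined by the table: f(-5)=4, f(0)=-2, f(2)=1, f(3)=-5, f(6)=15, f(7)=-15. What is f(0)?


Reading from the table at x = 0

-2


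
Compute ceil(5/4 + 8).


5/4 = 1.25
1.25 + 8 = 9.25
ceil(9.25) = 10

10


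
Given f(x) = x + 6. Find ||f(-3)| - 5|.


f(-3) = 3
|3| = 3
|3 - 5| = 2

2


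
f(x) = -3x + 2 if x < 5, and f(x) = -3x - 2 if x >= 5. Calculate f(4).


4 satisfies x < 5
f(4) = -10

-10


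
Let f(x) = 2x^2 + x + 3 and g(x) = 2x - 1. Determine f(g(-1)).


18


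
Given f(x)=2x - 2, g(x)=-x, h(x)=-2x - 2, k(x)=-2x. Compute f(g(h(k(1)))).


k(1) = -2
h(-2) = 2
g(2) = -2
f(-2) = -6

-6


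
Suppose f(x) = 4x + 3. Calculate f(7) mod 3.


f(7) = 31
31 mod 3 = 1

1


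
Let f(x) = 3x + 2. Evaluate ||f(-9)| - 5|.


f(-9) = -25
|-25| = 25
|25 - 5| = 20

20


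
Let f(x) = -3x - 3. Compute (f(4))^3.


f(4) = -15
(-15)^3 = -3375

-3375


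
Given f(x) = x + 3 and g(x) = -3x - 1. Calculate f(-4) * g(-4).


-11


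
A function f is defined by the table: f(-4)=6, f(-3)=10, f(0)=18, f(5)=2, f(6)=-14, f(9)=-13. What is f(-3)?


Reading from the table at x = -3

10


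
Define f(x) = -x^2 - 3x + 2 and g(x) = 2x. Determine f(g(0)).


g(0) = 0
f(0) = (-1)*(0)^2 - 3*(0) + 2 = 2

2


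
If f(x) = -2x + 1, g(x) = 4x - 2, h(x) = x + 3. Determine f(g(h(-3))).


h(-3) = 0
g(0) = -2
f(-2) = 5

5


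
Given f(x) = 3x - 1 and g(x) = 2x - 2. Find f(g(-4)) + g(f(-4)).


f(g(-4)) = -31
g(f(-4)) = -28
Sum = -59

-59


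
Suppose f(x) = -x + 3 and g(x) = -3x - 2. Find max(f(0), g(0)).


f(0) = 3
g(0) = -2
max = 3

3


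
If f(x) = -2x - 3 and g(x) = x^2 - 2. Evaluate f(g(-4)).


g(-4) = 14
f(14) = -31

-31


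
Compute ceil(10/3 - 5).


-1


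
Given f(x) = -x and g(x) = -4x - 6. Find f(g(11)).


g(11) = -50
f(-50) = 50

50


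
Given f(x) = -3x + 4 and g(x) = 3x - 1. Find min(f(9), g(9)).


f(9) = -23
g(9) = 26
min = -23

-23


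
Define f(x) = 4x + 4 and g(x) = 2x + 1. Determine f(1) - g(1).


f(1) = 8
g(1) = 3
Difference = 5

5


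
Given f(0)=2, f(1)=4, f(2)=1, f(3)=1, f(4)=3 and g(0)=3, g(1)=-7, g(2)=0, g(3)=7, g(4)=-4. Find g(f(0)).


f(0) = 2
g(2) = 0

0


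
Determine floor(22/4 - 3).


22/4 = 5.5
5.5 - 3 = 2.5
floor(2.5) = 2

2


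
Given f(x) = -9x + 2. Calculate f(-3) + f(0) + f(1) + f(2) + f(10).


f(-3) = 29
f(0) = 2
f(1) = -7
f(2) = -16
f(10) = -88
Sum = -80

-80


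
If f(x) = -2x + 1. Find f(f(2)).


f(2) = -3
f(-3) = 7

7


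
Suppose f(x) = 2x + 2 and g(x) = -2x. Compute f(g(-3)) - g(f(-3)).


f(g(-3)) = 14
g(f(-3)) = 8
Difference = 6

6


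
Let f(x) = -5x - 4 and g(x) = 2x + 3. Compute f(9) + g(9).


f(9) = -49
g(9) = 21
Sum = -28

-28


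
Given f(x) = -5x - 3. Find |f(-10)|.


47


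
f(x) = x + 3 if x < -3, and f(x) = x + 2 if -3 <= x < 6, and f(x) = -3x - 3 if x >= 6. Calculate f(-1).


-1 satisfies -3 <= x < 6
f(-1) = 1

1


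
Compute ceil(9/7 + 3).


9/7 = 1.2857
1.2857 + 3 = 4.2857
ceil(4.2857) = 5

5


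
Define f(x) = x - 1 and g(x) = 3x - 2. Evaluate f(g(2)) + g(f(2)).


f(g(2)) = 3
g(f(2)) = 1
Sum = 4

4


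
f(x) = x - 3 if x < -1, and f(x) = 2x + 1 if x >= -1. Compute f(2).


5


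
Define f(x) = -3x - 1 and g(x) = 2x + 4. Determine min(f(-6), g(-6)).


-8


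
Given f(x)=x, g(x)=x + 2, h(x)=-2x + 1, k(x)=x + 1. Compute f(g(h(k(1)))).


k(1) = 2
h(2) = -3
g(-3) = -1
f(-1) = -1

-1


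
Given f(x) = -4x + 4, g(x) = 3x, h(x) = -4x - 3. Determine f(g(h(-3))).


h(-3) = 9
g(9) = 27
f(27) = -104

-104


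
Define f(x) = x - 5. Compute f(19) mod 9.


f(19) = 14
14 mod 9 = 5

5


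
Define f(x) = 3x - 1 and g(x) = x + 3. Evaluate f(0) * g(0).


f(0) = -1
g(0) = 3
Product = -3

-3


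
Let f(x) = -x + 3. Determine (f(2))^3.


f(2) = 1
(1)^3 = 1

1


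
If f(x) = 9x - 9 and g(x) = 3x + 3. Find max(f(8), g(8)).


63


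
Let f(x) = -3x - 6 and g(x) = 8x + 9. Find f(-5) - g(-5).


f(-5) = 9
g(-5) = -31
Difference = 40

40


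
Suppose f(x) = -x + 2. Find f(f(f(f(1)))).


1


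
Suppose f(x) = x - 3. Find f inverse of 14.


Solve x - 3 = 14
x = (14 + 3) / 1 = 17

17


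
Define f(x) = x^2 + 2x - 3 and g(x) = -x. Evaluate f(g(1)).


g(1) = -1
f(-1) = 1*(-1)^2 + 2*(-1) - 3 = -4

-4


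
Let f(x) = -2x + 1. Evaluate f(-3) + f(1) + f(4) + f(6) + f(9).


f(-3) = 7
f(1) = -1
f(4) = -7
f(6) = -11
f(9) = -17
Sum = -29

-29


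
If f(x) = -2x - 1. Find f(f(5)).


f(5) = -11
f(-11) = 21

21


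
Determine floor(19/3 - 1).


19/3 = 6.3333
6.3333 - 1 = 5.3333
floor(5.3333) = 5

5


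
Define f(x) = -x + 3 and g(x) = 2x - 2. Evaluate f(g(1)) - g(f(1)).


f(g(1)) = 3
g(f(1)) = 2
Difference = 1

1


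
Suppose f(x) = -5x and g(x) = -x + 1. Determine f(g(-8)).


g(-8) = 9
f(9) = -45

-45


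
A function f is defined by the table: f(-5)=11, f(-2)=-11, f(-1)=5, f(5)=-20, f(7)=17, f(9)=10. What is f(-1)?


5


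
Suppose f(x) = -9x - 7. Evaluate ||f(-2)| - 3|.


f(-2) = 11
|11| = 11
|11 - 3| = 8

8


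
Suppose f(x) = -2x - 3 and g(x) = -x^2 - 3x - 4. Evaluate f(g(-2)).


g(-2) = -2
f(-2) = 1

1


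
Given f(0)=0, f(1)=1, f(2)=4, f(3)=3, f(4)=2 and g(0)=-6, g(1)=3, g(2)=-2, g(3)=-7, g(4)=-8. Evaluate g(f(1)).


f(1) = 1
g(1) = 3

3


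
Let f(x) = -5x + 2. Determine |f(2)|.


f(2) = -8
|-8| = 8

8


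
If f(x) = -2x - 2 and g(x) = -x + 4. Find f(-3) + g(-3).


11


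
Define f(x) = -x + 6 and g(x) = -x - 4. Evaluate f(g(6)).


g(6) = -10
f(-10) = 16

16


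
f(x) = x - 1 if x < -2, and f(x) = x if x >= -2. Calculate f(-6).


-7


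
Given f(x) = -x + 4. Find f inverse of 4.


Solve -x + 4 = 4
x = (4 - 4) / (-1) = 0

0


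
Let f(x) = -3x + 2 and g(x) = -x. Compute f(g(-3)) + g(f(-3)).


f(g(-3)) = -7
g(f(-3)) = -11
Sum = -18

-18


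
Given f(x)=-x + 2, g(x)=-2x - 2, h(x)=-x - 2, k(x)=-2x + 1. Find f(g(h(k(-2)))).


k(-2) = 5
h(5) = -7
g(-7) = 12
f(12) = -10

-10


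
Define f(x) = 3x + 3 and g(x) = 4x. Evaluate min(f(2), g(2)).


f(2) = 9
g(2) = 8
min = 8

8


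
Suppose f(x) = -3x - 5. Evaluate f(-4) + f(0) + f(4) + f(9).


f(-4) = 7
f(0) = -5
f(4) = -17
f(9) = -32
Sum = -47

-47


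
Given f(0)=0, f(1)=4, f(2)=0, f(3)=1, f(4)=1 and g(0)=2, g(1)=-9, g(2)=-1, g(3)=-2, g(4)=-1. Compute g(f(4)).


f(4) = 1
g(1) = -9

-9


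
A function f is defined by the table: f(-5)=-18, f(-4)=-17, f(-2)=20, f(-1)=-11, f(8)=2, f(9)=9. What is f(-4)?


Reading from the table at x = -4

-17


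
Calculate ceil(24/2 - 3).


24/2 = 12
12 - 3 = 9
ceil(9) = 9

9


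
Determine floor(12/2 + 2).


12/2 = 6
6 + 2 = 8
floor(8) = 8

8


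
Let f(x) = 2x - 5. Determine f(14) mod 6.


f(14) = 23
23 mod 6 = 5

5


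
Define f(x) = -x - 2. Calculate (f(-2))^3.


f(-2) = 0
(0)^3 = 0

0


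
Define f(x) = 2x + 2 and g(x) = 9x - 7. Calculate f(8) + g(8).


f(8) = 18
g(8) = 65
Sum = 83

83


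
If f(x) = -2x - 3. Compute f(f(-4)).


f(-4) = 5
f(5) = -13

-13


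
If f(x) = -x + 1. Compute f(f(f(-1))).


f(-1) = 2
f(2) = -1
f(-1) = 2

2


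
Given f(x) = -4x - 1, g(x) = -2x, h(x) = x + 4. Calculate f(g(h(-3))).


h(-3) = 1
g(1) = -2
f(-2) = 7

7


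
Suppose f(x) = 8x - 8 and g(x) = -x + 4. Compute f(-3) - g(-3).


f(-3) = -32
g(-3) = 7
Difference = -39

-39


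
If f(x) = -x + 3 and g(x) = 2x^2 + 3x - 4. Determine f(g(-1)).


g(-1) = -5
f(-5) = 8

8


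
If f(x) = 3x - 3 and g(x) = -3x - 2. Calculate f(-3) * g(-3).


f(-3) = -12
g(-3) = 7
Product = -84

-84


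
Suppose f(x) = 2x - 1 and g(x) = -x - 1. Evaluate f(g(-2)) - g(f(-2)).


f(g(-2)) = 1
g(f(-2)) = 4
Difference = -3

-3


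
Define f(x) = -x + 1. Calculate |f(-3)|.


4


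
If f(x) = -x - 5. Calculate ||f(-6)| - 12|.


f(-6) = 1
|1| = 1
|1 - 12| = 11

11


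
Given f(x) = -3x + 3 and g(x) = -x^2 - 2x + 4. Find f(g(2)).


15


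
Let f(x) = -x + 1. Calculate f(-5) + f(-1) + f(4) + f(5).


f(-5) = 6
f(-1) = 2
f(4) = -3
f(5) = -4
Sum = 1

1


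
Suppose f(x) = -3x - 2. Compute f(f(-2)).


f(-2) = 4
f(4) = -14

-14


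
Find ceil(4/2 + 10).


12


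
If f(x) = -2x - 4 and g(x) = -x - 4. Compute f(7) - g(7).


f(7) = -18
g(7) = -11
Difference = -7

-7


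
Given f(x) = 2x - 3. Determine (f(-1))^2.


f(-1) = -5
(-5)^2 = 25

25


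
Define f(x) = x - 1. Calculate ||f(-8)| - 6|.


f(-8) = -9
|-9| = 9
|9 - 6| = 3

3


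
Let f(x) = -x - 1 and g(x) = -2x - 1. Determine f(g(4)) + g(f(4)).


f(g(4)) = 8
g(f(4)) = 9
Sum = 17

17


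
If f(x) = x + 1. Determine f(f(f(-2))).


f(-2) = -1
f(-1) = 0
f(0) = 1

1


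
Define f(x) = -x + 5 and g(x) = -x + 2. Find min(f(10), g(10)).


-8


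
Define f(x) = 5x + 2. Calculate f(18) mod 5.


f(18) = 92
92 mod 5 = 2

2


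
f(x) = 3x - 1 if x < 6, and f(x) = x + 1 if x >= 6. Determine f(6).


6 satisfies x >= 6
f(6) = 7

7


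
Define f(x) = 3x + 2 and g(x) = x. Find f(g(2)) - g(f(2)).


0


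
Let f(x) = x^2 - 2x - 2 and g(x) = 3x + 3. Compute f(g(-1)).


-2


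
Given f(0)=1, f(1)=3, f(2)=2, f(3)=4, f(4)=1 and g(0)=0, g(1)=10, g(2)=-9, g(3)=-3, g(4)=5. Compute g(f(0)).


f(0) = 1
g(1) = 10

10


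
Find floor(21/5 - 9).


21/5 = 4.2
4.2 - 9 = -4.8
floor(-4.8) = -5

-5


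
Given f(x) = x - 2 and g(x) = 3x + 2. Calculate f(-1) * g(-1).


f(-1) = -3
g(-1) = -1
Product = 3

3


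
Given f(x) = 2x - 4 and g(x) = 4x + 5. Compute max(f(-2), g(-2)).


f(-2) = -8
g(-2) = -3
max = -3

-3


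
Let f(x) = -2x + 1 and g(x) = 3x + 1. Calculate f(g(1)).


g(1) = 4
f(4) = -7

-7


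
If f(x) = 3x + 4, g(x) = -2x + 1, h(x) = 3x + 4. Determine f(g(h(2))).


h(2) = 10
g(10) = -19
f(-19) = -53

-53


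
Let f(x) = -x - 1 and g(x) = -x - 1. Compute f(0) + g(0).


-2


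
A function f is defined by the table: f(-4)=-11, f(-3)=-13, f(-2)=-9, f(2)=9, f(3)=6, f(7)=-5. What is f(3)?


Reading from the table at x = 3

6


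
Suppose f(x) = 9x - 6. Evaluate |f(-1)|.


f(-1) = -15
|-15| = 15

15


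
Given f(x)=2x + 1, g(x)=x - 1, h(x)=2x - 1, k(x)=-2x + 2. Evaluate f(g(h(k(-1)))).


k(-1) = 4
h(4) = 7
g(7) = 6
f(6) = 13

13


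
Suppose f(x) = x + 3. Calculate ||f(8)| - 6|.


f(8) = 11
|11| = 11
|11 - 6| = 5

5


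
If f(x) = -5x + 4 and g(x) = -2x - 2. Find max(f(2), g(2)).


f(2) = -6
g(2) = -6
max = -6

-6


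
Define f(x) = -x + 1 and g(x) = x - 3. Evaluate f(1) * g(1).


0


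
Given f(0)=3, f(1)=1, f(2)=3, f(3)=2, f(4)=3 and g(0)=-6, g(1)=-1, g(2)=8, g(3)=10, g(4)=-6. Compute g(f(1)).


f(1) = 1
g(1) = -1

-1


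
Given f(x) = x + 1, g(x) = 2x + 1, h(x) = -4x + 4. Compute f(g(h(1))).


2


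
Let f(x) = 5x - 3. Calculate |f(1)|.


f(1) = 2
|2| = 2

2


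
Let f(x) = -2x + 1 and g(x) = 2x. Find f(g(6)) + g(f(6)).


f(g(6)) = -23
g(f(6)) = -22
Sum = -45

-45


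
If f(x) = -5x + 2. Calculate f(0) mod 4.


f(0) = 2
2 mod 4 = 2

2


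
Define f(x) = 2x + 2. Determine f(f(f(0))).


f(0) = 2
f(2) = 6
f(6) = 14

14


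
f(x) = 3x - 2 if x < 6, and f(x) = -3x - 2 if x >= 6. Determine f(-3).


-3 satisfies x < 6
f(-3) = -11

-11


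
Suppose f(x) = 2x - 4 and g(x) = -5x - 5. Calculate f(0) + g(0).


f(0) = -4
g(0) = -5
Sum = -9

-9


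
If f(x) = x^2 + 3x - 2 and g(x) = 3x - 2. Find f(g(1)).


g(1) = 1
f(1) = 1*(1)^2 + 3*(1) - 2 = 2

2


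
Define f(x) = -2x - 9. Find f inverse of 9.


Solve -2x - 9 = 9
x = (9 + 9) / (-2) = -9

-9


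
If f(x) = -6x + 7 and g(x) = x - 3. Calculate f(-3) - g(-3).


31


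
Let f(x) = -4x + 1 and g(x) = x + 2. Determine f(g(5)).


g(5) = 7
f(7) = -27

-27


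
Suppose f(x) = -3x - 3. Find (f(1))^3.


f(1) = -6
(-6)^3 = -216

-216


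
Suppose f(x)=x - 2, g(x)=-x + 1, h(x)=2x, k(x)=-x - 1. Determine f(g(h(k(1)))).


k(1) = -2
h(-2) = -4
g(-4) = 5
f(5) = 3

3


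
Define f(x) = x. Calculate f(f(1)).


1


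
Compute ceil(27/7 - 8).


27/7 = 3.8571
3.8571 - 8 = -4.1429
ceil(-4.1429) = -4

-4


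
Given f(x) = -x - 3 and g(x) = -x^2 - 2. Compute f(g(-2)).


g(-2) = -6
f(-6) = 3

3


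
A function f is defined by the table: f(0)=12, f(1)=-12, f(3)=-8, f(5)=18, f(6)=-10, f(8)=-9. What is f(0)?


Reading from the table at x = 0

12


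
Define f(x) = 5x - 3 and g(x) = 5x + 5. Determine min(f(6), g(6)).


27


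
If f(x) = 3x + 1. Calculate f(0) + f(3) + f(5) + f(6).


46


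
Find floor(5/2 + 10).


5/2 = 2.5
2.5 + 10 = 12.5
floor(12.5) = 12

12


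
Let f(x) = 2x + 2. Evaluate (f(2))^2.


f(2) = 6
(6)^2 = 36

36


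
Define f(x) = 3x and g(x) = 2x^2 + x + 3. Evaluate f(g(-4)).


g(-4) = 31
f(31) = 93

93


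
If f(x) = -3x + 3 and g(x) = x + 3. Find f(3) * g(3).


f(3) = -6
g(3) = 6
Product = -36

-36


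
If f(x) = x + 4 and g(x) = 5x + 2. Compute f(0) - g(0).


f(0) = 4
g(0) = 2
Difference = 2

2


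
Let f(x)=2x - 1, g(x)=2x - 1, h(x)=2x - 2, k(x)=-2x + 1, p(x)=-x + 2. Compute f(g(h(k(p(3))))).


p(3) = -1
k(-1) = 3
h(3) = 4
g(4) = 7
f(7) = 13

13


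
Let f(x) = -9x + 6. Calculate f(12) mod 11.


f(12) = -102
-102 mod 11 = 8

8


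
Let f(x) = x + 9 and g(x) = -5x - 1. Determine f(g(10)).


-42


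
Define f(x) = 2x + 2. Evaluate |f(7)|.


f(7) = 16
|16| = 16

16


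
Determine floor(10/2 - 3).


10/2 = 5
5 - 3 = 2
floor(2) = 2

2


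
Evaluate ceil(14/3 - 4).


14/3 = 4.6667
4.6667 - 4 = 0.6667
ceil(0.6667) = 1

1


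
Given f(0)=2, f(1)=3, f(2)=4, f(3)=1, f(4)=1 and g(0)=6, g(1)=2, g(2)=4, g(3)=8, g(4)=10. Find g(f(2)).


f(2) = 4
g(4) = 10

10


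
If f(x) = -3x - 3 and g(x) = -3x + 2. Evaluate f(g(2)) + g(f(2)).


f(g(2)) = 9
g(f(2)) = 29
Sum = 38

38


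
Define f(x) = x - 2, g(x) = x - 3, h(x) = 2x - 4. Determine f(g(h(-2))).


h(-2) = -8
g(-8) = -11
f(-11) = -13

-13


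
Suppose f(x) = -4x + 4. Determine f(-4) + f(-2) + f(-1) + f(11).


0


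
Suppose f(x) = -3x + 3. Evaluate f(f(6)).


f(6) = -15
f(-15) = 48

48


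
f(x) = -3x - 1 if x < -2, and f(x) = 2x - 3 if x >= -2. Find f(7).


7 satisfies x >= -2
f(7) = 11

11


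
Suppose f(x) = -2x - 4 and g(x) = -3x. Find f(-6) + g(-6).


f(-6) = 8
g(-6) = 18
Sum = 26

26


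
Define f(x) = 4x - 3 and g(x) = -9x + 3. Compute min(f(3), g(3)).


f(3) = 9
g(3) = -24
min = -24

-24


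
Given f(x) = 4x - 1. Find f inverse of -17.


Solve 4x - 1 = -17
x = (-17 + 1) / 4 = -4

-4


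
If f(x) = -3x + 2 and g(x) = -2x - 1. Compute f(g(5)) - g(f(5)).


f(g(5)) = 35
g(f(5)) = 25
Difference = 10

10


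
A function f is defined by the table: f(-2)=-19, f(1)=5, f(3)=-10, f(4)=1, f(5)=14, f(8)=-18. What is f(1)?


Reading from the table at x = 1

5


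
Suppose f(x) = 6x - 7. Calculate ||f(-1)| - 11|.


2


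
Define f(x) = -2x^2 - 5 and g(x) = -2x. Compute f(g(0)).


-5


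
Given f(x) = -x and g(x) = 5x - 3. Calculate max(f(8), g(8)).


f(8) = -8
g(8) = 37
max = 37

37


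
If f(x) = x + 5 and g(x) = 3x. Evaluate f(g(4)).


g(4) = 12
f(12) = 17

17


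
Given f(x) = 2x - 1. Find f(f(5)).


f(5) = 9
f(9) = 17

17


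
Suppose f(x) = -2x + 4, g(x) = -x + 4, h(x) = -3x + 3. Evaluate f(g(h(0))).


h(0) = 3
g(3) = 1
f(1) = 2

2


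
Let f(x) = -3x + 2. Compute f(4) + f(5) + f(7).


-42


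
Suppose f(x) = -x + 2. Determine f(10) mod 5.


f(10) = -8
-8 mod 5 = 2

2


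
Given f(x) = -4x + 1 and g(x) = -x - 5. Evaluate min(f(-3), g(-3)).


f(-3) = 13
g(-3) = -2
min = -2

-2


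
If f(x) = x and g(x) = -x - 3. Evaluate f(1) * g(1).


f(1) = 1
g(1) = -4
Product = -4

-4


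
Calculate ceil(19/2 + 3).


13


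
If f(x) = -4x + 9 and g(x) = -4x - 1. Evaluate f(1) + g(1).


f(1) = 5
g(1) = -5
Sum = 0

0


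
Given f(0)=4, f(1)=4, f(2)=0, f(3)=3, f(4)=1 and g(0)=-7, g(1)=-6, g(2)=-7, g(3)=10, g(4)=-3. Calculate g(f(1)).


f(1) = 4
g(4) = -3

-3


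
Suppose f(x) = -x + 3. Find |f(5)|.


f(5) = -2
|-2| = 2

2


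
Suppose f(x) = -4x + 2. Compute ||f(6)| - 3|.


f(6) = -22
|-22| = 22
|22 - 3| = 19

19


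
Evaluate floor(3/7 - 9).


3/7 = 0.4286
0.4286 - 9 = -8.5714
floor(-8.5714) = -9

-9


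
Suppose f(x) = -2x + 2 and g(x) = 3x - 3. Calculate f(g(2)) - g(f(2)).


f(g(2)) = -4
g(f(2)) = -9
Difference = 5

5


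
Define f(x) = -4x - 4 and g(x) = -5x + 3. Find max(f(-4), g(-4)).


f(-4) = 12
g(-4) = 23
max = 23

23


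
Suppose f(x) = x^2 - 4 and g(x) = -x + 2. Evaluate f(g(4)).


g(4) = -2
f(-2) = 1*(-2)^2 - 4 = 0

0


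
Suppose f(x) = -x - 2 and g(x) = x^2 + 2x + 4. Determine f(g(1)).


g(1) = 7
f(7) = -9

-9


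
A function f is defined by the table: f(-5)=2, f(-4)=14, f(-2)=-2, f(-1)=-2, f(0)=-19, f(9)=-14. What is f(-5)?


Reading from the table at x = -5

2


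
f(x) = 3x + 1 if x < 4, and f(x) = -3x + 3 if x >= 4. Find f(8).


8 satisfies x >= 4
f(8) = -21

-21


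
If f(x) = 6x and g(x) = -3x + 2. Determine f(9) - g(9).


f(9) = 54
g(9) = -25
Difference = 79

79


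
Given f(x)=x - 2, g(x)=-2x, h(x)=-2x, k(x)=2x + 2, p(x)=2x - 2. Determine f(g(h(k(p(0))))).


p(0) = -2
k(-2) = -2
h(-2) = 4
g(4) = -8
f(-8) = -10

-10


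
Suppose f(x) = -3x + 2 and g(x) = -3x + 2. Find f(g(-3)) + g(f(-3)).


f(g(-3)) = -31
g(f(-3)) = -31
Sum = -62

-62


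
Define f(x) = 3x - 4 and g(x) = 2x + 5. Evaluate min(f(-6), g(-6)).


f(-6) = -22
g(-6) = -7
min = -22

-22


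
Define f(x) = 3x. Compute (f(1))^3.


f(1) = 3
(3)^3 = 27

27


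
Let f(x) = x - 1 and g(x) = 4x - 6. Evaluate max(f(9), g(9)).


30


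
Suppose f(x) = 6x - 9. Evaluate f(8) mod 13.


f(8) = 39
39 mod 13 = 0

0


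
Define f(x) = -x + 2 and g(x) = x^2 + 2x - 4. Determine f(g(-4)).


g(-4) = 4
f(4) = -2

-2


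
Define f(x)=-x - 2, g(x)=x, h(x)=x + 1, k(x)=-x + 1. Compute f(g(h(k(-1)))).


k(-1) = 2
h(2) = 3
g(3) = 3
f(3) = -5

-5


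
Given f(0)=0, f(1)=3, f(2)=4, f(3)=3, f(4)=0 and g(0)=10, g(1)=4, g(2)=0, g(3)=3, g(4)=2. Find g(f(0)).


f(0) = 0
g(0) = 10

10


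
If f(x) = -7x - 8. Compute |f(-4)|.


f(-4) = 20
|20| = 20

20


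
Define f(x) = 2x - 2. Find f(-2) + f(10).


f(-2) = -6
f(10) = 18
Sum = 12

12


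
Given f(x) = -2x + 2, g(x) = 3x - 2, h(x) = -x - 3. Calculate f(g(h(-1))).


h(-1) = -2
g(-2) = -8
f(-8) = 18

18


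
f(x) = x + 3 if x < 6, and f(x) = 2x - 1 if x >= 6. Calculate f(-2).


1


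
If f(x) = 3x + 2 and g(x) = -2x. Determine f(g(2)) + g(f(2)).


f(g(2)) = -10
g(f(2)) = -16
Sum = -26

-26


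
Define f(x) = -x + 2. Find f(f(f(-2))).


f(-2) = 4
f(4) = -2
f(-2) = 4

4


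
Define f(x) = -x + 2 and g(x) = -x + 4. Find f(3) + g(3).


0


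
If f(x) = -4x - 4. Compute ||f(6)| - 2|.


f(6) = -28
|-28| = 28
|28 - 2| = 26

26


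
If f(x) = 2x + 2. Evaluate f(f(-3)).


f(-3) = -4
f(-4) = -6

-6


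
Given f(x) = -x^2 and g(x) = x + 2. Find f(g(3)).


-25


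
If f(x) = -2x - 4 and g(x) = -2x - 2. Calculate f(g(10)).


g(10) = -22
f(-22) = 40

40


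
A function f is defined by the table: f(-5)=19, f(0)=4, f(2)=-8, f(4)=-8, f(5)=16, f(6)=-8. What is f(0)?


4


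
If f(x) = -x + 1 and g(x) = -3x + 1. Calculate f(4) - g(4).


8


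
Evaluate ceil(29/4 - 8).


29/4 = 7.25
7.25 - 8 = -0.75
ceil(-0.75) = 0

0


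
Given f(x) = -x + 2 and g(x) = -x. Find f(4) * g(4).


f(4) = -2
g(4) = -4
Product = 8

8


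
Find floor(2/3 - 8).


2/3 = 0.6667
0.6667 - 8 = -7.3333
floor(-7.3333) = -8

-8


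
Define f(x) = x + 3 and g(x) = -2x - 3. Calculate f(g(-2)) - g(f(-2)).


f(g(-2)) = 4
g(f(-2)) = -5
Difference = 9

9


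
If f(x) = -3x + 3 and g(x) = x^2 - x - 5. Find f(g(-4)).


g(-4) = 15
f(15) = -42

-42


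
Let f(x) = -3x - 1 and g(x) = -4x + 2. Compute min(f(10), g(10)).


f(10) = -31
g(10) = -38
min = -38

-38


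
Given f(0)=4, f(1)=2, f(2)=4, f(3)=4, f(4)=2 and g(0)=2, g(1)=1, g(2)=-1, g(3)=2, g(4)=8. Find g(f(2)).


8


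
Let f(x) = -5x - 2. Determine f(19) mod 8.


7


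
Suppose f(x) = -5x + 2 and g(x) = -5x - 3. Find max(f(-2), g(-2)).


f(-2) = 12
g(-2) = 7
max = 12

12


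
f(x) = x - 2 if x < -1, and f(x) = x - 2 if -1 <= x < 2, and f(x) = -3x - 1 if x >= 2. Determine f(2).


2 satisfies x >= 2
f(2) = -7

-7


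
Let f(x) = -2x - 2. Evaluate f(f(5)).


f(5) = -12
f(-12) = 22

22


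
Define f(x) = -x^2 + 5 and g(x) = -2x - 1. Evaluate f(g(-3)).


-20


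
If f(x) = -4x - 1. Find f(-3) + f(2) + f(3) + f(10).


f(-3) = 11
f(2) = -9
f(3) = -13
f(10) = -41
Sum = -52

-52


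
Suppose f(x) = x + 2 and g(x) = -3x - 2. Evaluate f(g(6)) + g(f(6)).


f(g(6)) = -18
g(f(6)) = -26
Sum = -44

-44


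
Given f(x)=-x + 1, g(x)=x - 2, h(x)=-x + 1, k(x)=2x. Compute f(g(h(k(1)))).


k(1) = 2
h(2) = -1
g(-1) = -3
f(-3) = 4

4


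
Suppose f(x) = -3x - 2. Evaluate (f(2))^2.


f(2) = -8
(-8)^2 = 64

64


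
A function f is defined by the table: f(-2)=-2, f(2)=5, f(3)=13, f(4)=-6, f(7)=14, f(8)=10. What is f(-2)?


Reading from the table at x = -2

-2


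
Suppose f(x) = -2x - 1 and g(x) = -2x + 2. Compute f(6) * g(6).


f(6) = -13
g(6) = -10
Product = 130

130


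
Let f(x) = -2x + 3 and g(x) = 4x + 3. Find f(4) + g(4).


f(4) = -5
g(4) = 19
Sum = 14

14
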